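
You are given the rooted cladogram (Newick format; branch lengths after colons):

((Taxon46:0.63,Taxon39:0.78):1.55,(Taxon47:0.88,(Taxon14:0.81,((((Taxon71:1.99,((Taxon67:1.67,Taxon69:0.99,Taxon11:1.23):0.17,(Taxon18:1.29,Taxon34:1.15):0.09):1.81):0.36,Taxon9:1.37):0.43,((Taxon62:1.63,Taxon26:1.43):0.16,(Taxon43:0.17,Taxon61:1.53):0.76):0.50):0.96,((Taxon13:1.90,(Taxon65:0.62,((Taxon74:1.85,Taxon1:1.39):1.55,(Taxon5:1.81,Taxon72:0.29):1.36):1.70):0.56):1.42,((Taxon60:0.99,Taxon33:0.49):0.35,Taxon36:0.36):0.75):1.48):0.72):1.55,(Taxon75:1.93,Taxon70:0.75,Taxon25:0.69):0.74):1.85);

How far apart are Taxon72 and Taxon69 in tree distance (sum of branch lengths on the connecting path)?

11.53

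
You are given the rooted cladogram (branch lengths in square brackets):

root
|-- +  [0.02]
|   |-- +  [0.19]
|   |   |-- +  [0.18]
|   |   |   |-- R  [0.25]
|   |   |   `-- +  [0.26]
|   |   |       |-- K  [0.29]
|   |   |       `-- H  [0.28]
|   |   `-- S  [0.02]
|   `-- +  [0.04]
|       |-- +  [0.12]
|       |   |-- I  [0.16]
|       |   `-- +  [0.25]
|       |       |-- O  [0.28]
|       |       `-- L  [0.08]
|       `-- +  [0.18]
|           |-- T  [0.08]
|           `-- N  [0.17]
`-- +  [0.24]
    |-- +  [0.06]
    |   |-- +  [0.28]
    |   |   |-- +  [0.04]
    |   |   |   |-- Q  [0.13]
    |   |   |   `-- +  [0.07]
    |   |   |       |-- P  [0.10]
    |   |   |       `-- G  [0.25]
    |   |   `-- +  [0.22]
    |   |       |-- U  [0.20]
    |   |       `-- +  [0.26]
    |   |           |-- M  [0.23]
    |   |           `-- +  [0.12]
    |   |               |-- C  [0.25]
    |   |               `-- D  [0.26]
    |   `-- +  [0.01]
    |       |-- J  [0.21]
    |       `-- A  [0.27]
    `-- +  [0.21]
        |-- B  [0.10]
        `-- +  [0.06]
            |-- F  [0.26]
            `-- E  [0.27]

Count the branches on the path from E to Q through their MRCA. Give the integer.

The MRCA of E and Q is the node subtending ((((Q,(P,G)),(U,(M,(C,D)))),(J,A)),(B,(F,E))).
From E up to that node: 3 branches. From Q up to the same node: 4 branches. Total: 3 + 4 = 7.

7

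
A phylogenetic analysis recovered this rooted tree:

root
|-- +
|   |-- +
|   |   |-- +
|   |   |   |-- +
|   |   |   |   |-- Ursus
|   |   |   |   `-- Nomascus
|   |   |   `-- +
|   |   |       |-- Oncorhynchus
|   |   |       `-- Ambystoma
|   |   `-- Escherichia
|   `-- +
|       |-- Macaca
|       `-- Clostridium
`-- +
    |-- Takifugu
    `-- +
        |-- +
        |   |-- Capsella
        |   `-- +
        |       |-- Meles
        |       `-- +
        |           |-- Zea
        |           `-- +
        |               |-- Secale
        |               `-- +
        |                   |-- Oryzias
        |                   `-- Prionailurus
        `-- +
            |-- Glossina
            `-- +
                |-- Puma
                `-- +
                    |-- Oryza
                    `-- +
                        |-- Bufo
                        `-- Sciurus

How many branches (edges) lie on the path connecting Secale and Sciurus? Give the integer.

10

The MRCA of Secale and Sciurus is the node subtending ((Capsella,(Meles,(Zea,(Secale,(Oryzias,Prionailurus))))),(Glossina,(Puma,(Oryza,(Bufo,Sciurus))))).
From Secale up to that node: 5 branches. From Sciurus up to the same node: 5 branches. Total: 5 + 5 = 10.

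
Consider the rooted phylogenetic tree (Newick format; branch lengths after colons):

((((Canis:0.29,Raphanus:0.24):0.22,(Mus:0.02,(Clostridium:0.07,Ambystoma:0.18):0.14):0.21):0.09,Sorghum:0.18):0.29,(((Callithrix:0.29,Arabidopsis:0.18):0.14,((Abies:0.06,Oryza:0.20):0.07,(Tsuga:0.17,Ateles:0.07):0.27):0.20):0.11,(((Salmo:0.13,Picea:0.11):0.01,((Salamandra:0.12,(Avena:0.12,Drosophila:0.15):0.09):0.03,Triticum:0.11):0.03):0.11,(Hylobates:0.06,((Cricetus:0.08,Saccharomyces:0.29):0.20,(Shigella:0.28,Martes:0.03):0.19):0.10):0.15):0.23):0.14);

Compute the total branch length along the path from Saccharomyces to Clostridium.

1.91

The path runs Saccharomyces → … → MRCA → … → Clostridium; the MRCA is the root of the tree.
Branch lengths along that path: 0.29 + 0.20 + 0.10 + 0.15 + 0.23 + 0.14 + 0.29 + 0.09 + 0.21 + 0.14 + 0.07 = 1.91.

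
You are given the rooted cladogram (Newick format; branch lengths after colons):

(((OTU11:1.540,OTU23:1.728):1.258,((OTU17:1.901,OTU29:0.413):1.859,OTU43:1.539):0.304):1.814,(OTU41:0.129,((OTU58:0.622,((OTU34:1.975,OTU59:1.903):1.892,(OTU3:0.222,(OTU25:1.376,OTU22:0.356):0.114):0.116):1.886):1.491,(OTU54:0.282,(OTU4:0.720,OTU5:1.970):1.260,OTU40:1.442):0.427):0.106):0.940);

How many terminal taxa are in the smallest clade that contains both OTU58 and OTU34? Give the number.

6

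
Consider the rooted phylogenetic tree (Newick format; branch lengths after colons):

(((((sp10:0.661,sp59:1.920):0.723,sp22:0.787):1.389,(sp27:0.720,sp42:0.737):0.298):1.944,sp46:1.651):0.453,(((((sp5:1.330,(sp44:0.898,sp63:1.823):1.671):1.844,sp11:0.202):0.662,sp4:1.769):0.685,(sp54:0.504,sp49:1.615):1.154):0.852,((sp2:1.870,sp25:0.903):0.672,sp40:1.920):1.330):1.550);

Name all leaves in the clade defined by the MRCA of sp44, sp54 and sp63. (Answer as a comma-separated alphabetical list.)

Tracing sp44: it sits inside (sp44,sp63).
Tracing sp54: it sits inside (sp54,sp49).
Tracing sp63: it sits inside (sp44,sp63).
The smallest clade enclosing all 3 is ((((sp5,(sp44,sp63)),sp11),sp4),(sp54,sp49)); the answer is its 7 terminal taxa in alphabetical order.

sp11, sp4, sp44, sp49, sp5, sp54, sp63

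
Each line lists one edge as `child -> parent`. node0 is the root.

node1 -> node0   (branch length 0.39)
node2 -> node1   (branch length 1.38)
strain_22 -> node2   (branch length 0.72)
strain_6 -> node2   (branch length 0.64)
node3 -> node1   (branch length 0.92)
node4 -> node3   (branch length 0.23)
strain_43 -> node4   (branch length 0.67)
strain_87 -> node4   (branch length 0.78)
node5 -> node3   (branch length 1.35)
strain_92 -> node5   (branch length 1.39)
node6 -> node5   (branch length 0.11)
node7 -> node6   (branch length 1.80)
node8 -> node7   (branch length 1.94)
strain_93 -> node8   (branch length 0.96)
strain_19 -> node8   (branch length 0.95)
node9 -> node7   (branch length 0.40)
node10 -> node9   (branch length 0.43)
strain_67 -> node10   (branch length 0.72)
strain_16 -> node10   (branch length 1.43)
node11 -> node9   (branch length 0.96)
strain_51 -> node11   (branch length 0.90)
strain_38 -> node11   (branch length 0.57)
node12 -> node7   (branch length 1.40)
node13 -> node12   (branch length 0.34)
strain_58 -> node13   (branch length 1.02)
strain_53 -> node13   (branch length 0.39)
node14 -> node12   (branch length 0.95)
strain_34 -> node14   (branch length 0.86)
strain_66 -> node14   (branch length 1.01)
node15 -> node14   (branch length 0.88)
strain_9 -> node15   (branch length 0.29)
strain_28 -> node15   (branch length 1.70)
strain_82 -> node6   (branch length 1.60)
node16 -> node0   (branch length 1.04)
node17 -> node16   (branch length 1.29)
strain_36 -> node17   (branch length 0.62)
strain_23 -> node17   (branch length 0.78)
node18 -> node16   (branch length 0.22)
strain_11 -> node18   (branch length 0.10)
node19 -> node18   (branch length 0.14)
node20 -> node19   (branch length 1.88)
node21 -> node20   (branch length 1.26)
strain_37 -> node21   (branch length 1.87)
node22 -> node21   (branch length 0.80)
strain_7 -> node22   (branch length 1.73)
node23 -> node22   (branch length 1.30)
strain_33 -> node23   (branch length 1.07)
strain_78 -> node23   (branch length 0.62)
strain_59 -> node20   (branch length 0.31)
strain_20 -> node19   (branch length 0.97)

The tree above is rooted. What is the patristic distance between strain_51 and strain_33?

14.54

The path runs strain_51 → … → MRCA → … → strain_33; the MRCA is the root of the tree.
Branch lengths along that path: 0.90 + 0.96 + 0.40 + 1.80 + 0.11 + 1.35 + 0.92 + 0.39 + 1.04 + 0.22 + 0.14 + 1.88 + 1.26 + 0.80 + 1.30 + 1.07 = 14.54.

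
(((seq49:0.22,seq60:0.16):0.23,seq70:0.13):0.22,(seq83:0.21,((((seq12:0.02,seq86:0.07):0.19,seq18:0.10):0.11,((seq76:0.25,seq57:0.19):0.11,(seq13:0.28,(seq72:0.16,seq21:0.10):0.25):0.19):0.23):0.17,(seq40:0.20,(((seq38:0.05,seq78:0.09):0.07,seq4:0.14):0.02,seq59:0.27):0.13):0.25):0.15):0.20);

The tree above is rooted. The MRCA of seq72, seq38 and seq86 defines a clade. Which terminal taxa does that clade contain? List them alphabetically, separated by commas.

Tracing seq72: it sits inside (seq72,seq21).
Tracing seq38: it sits inside (seq38,seq78).
Tracing seq86: it sits inside (seq12,seq86).
The smallest clade enclosing all 3 is ((((seq12,seq86),seq18),((seq76,seq57),(seq13,(seq72,seq21)))),(seq40,(((seq38,seq78),seq4),seq59))); the answer is its 13 terminal taxa in alphabetical order.

seq12, seq13, seq18, seq21, seq38, seq4, seq40, seq57, seq59, seq72, seq76, seq78, seq86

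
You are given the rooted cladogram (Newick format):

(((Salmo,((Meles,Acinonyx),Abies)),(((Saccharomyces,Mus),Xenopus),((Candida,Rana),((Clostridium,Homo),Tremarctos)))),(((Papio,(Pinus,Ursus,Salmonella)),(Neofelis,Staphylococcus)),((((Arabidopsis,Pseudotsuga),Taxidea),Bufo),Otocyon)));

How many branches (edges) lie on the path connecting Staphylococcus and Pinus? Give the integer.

5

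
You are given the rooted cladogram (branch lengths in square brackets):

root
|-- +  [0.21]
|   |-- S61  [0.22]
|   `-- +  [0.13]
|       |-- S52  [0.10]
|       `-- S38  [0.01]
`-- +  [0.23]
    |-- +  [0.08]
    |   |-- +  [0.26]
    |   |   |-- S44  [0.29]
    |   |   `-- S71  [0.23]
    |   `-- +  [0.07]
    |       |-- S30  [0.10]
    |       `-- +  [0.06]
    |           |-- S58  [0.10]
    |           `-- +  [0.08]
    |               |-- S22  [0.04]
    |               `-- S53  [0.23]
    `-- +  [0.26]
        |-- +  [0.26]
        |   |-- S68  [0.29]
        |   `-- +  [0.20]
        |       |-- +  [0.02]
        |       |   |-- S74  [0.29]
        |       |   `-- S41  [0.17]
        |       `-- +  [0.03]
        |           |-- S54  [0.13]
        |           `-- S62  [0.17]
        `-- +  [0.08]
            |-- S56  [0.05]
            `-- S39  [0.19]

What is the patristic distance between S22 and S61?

0.99

The path runs S22 → … → MRCA → … → S61; the MRCA is the root of the tree.
Branch lengths along that path: 0.04 + 0.08 + 0.06 + 0.07 + 0.08 + 0.23 + 0.21 + 0.22 = 0.99.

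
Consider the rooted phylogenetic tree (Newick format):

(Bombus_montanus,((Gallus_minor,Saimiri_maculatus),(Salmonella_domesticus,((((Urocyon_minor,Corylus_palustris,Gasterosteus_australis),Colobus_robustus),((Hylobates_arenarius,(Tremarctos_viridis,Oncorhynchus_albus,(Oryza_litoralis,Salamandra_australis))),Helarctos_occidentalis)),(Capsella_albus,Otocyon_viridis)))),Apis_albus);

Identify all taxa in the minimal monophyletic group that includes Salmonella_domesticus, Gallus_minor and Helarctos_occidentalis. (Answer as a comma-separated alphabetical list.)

Capsella_albus, Colobus_robustus, Corylus_palustris, Gallus_minor, Gasterosteus_australis, Helarctos_occidentalis, Hylobates_arenarius, Oncorhynchus_albus, Oryza_litoralis, Otocyon_viridis, Saimiri_maculatus, Salamandra_australis, Salmonella_domesticus, Tremarctos_viridis, Urocyon_minor

Tracing Salmonella_domesticus: it sits inside (Salmonella_domesticus,((((Urocyon_minor,Corylus_palustris,Gasterosteus_australis),Colobus_robustus),((Hylobates_arenarius,(Tremarctos_viridis,Oncorhynchus_albus,(Oryza_litoralis,Salamandra_australis))),Helarctos_occidentalis)),(Capsella_albus,Otocyon_viridis))).
Tracing Gallus_minor: it sits inside (Gallus_minor,Saimiri_maculatus).
Tracing Helarctos_occidentalis: it sits inside ((Hylobates_arenarius,(Tremarctos_viridis,Oncorhynchus_albus,(Oryza_litoralis,Salamandra_australis))),Helarctos_occidentalis).
The smallest clade enclosing all 3 is ((Gallus_minor,Saimiri_maculatus),(Salmonella_domesticus,((((Urocyon_minor,Corylus_palustris,Gasterosteus_australis),Colobus_robustus),((Hylobates_arenarius,(Tremarctos_viridis,Oncorhynchus_albus,(Oryza_litoralis,Salamandra_australis))),Helarctos_occidentalis)),(Capsella_albus,Otocyon_viridis)))); the answer is its 15 terminal taxa in alphabetical order.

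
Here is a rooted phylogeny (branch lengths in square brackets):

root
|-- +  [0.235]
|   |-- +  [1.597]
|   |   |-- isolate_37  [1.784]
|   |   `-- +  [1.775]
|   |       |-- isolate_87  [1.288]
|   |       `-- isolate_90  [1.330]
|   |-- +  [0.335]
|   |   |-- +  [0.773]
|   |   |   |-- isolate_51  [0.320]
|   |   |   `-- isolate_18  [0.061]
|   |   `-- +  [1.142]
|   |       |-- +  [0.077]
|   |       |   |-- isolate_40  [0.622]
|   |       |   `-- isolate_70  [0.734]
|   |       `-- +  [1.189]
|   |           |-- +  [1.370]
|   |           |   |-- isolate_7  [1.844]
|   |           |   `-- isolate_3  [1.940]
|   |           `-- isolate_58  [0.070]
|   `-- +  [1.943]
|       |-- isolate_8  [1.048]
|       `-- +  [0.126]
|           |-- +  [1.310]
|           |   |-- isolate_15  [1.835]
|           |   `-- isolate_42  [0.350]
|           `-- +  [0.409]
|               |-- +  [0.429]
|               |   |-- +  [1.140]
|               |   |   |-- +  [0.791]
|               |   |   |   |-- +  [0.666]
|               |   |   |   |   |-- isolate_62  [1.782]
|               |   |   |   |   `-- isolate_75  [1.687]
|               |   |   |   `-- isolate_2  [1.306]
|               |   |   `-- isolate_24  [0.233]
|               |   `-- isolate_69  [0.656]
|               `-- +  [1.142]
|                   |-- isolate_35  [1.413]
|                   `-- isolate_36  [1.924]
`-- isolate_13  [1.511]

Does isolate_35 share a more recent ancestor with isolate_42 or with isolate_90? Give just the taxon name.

isolate_42

The MRCA of isolate_35 and isolate_42 subtends ((isolate_15,isolate_42),(((((isolate_62,isolate_75),isolate_2),isolate_24),isolate_69),(isolate_35,isolate_36))) (9 taxa).
The MRCA of isolate_35 and isolate_90 subtends ((isolate_37,(isolate_87,isolate_90)),((isolate_51,isolate_18),((isolate_40,isolate_70),((isolate_7,isolate_3),isolate_58))),(isolate_8,((isolate_15,isolate_42),(((((isolate_62,isolate_75),isolate_2),isolate_24),isolate_69),(isolate_35,isolate_36))))) (20 taxa).
The first is nested inside the second, so isolate_35 shares a more recent common ancestor with isolate_42.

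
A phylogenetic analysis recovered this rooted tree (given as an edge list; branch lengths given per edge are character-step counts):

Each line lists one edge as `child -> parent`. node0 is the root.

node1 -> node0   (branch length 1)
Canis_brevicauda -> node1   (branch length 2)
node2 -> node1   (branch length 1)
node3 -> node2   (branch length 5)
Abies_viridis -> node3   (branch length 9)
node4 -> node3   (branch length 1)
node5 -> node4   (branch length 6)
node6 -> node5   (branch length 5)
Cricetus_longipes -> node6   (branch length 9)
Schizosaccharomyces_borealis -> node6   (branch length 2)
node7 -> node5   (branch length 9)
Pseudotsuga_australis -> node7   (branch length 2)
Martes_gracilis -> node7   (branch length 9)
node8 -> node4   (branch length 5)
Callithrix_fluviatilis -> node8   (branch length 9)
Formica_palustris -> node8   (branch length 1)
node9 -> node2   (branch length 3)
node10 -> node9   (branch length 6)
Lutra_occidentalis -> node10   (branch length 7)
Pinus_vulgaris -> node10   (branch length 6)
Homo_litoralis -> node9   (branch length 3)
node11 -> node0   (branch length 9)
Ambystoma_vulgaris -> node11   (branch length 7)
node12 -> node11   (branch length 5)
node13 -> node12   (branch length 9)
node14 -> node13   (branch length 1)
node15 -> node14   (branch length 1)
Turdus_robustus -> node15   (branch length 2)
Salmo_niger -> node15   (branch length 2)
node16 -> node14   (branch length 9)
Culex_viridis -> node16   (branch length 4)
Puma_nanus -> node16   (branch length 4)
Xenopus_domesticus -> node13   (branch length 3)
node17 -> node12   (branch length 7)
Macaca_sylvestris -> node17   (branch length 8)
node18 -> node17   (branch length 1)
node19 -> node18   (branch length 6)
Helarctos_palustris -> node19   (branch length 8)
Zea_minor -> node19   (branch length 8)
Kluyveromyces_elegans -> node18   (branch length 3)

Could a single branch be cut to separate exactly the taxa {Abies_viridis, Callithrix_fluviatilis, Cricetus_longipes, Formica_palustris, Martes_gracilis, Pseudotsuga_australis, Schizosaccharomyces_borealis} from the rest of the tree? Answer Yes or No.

Yes

The most recent common ancestor of these taxa subtends (Abies_viridis,(((Cricetus_longipes,Schizosaccharomyces_borealis),(Pseudotsuga_australis,Martes_gracilis)),(Callithrix_fluviatilis,Formica_palustris))).
That clade has exactly 7 tips — every listed taxon and nothing else — so the group is monophyletic.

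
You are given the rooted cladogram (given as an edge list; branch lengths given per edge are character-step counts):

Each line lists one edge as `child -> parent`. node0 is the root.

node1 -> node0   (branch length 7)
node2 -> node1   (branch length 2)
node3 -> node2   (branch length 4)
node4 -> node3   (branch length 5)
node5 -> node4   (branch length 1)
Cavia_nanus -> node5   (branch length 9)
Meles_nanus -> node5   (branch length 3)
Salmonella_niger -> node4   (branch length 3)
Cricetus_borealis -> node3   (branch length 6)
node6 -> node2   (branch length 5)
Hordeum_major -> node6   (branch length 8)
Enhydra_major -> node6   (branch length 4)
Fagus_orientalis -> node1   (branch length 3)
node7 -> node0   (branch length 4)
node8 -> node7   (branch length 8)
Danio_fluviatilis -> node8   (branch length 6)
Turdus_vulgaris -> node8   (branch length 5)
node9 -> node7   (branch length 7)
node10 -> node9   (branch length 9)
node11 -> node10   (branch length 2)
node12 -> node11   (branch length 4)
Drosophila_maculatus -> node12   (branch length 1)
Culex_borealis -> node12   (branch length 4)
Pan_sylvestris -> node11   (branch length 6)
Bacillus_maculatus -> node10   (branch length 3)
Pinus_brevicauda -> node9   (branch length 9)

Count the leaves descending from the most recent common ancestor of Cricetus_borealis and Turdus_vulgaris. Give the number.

14

The MRCA of Cricetus_borealis and Turdus_vulgaris is the root, so the clade is the entire tree.
That clade contains 14 terminal taxa: Bacillus_maculatus, Cavia_nanus, Cricetus_borealis, Culex_borealis, Danio_fluviatilis, Drosophila_maculatus, Enhydra_major, Fagus_orientalis, Hordeum_major, Meles_nanus, Pan_sylvestris, Pinus_brevicauda, Salmonella_niger, Turdus_vulgaris.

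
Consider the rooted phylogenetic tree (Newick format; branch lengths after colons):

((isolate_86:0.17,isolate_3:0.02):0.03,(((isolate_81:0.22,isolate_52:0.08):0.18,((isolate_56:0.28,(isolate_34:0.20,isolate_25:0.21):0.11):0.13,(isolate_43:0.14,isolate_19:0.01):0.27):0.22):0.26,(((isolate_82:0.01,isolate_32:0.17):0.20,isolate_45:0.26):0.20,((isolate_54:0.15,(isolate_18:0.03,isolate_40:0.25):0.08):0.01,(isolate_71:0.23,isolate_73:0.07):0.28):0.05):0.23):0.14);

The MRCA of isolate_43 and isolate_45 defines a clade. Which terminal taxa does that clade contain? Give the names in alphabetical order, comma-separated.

isolate_18, isolate_19, isolate_25, isolate_32, isolate_34, isolate_40, isolate_43, isolate_45, isolate_52, isolate_54, isolate_56, isolate_71, isolate_73, isolate_81, isolate_82

Tracing isolate_43: it sits inside (isolate_43,isolate_19).
Tracing isolate_45: it sits inside ((isolate_82,isolate_32),isolate_45).
The smallest clade enclosing both is (((isolate_81,isolate_52),((isolate_56,(isolate_34,isolate_25)),(isolate_43,isolate_19))),(((isolate_82,isolate_32),isolate_45),((isolate_54,(isolate_18,isolate_40)),(isolate_71,isolate_73)))); the answer is its 15 terminal taxa in alphabetical order.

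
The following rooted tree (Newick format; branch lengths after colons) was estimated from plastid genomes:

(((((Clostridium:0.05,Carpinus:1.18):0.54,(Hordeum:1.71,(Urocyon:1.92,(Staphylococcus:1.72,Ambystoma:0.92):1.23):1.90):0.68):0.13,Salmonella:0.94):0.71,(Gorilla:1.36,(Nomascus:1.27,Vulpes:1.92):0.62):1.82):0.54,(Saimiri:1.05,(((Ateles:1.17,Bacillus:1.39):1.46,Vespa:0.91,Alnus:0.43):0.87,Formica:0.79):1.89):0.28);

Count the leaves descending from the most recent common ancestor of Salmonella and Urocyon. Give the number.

7

The MRCA of Salmonella and Urocyon is the node subtending (((Clostridium,Carpinus),(Hordeum,(Urocyon,(Staphylococcus,Ambystoma)))),Salmonella).
That clade contains 7 terminal taxa: Ambystoma, Carpinus, Clostridium, Hordeum, Salmonella, Staphylococcus, Urocyon.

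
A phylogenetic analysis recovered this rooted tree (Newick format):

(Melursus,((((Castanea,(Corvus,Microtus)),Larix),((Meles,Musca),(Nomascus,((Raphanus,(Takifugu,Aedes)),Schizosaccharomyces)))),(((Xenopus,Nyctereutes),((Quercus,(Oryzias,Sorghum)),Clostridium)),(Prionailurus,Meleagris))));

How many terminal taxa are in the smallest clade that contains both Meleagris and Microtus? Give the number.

The MRCA of Meleagris and Microtus is the node subtending ((((Castanea,(Corvus,Microtus)),Larix),((Meles,Musca),(Nomascus,((Raphanus,(Takifugu,Aedes)),Schizosaccharomyces)))),(((Xenopus,Nyctereutes),((Quercus,(Oryzias,Sorghum)),Clostridium)),(Prionailurus,Meleagris))).
That clade contains 19 terminal taxa: Aedes, Castanea, Clostridium, Corvus, Larix, Meleagris, Meles, Microtus, Musca, Nomascus, Nyctereutes, Oryzias, Prionailurus, Quercus, Raphanus, Schizosaccharomyces, Sorghum, Takifugu, Xenopus.

19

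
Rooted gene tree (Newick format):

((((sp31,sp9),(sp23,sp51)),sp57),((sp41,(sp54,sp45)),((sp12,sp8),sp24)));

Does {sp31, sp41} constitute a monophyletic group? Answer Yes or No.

The MRCA of the listed taxa is the root, so the smallest clade containing them is the whole tree.
That clade also contains sp12, sp23, sp24, sp45, sp51, sp54, sp57, sp8, sp9, which are not in the proposed group, so the group is not monophyletic.

No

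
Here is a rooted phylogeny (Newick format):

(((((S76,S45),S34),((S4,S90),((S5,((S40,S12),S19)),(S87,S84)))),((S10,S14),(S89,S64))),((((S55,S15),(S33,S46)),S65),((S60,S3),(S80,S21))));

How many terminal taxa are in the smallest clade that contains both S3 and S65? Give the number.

9

The MRCA of S3 and S65 is the node subtending ((((S55,S15),(S33,S46)),S65),((S60,S3),(S80,S21))).
That clade contains 9 terminal taxa: S15, S21, S3, S33, S46, S55, S60, S65, S80.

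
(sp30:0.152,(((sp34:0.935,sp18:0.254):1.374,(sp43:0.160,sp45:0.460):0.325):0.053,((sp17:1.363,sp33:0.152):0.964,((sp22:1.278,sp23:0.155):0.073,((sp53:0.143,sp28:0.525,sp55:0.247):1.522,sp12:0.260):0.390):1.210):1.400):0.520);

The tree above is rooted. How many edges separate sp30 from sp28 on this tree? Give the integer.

The MRCA of sp30 and sp28 is the root of the tree.
From sp30 up to that node: 1 branch. From sp28 up to the same node: 6 branches. Total: 1 + 6 = 7.

7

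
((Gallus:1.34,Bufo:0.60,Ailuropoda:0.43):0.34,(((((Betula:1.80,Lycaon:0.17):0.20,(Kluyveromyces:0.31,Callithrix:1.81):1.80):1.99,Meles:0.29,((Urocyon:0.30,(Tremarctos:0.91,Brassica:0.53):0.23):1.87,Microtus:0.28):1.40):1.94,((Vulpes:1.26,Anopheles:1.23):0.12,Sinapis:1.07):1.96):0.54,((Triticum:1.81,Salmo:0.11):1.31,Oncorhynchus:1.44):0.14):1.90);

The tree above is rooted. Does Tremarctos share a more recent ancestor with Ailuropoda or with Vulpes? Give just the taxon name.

Vulpes

The MRCA of Tremarctos and Vulpes subtends ((((Betula,Lycaon),(Kluyveromyces,Callithrix)),Meles,((Urocyon,(Tremarctos,Brassica)),Microtus)),((Vulpes,Anopheles),Sinapis)) (12 taxa).
The MRCA of Tremarctos and Ailuropoda is the root, subtending the entire tree (18 taxa).
The first is nested inside the second, so Tremarctos shares a more recent common ancestor with Vulpes.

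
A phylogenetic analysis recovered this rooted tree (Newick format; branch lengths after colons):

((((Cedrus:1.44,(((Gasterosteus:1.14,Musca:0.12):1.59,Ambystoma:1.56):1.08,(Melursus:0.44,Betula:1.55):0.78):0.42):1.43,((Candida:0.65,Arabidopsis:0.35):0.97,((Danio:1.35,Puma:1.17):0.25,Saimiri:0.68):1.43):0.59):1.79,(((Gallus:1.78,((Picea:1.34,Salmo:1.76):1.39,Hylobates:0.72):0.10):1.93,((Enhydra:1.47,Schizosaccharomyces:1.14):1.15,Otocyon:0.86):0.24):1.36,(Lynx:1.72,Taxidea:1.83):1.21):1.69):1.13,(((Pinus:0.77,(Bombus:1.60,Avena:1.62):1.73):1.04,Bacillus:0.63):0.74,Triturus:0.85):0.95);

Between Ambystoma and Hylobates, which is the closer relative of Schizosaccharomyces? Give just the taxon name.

The MRCA of Schizosaccharomyces and Hylobates subtends ((Gallus,((Picea,Salmo),Hylobates)),((Enhydra,Schizosaccharomyces),Otocyon)) (7 taxa).
The MRCA of Schizosaccharomyces and Ambystoma subtends (((Cedrus,(((Gasterosteus,Musca),Ambystoma),(Melursus,Betula))),((Candida,Arabidopsis),((Danio,Puma),Saimiri))),(((Gallus,((Picea,Salmo),Hylobates)),((Enhydra,Schizosaccharomyces),Otocyon)),(Lynx,Taxidea))) (20 taxa).
The first is nested inside the second, so Schizosaccharomyces shares a more recent common ancestor with Hylobates.

Hylobates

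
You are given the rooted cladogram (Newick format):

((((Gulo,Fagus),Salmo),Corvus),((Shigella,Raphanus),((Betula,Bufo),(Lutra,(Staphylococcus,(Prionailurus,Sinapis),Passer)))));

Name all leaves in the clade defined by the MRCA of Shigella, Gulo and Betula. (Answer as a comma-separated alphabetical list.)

Betula, Bufo, Corvus, Fagus, Gulo, Lutra, Passer, Prionailurus, Raphanus, Salmo, Shigella, Sinapis, Staphylococcus

Tracing Shigella: it sits inside (Shigella,Raphanus).
Tracing Gulo: it sits inside (Gulo,Fagus).
Tracing Betula: it sits inside (Betula,Bufo).
The smallest clade enclosing all 3 is the whole tree (their MRCA is the root), so the answer is all 13 tips in alphabetical order.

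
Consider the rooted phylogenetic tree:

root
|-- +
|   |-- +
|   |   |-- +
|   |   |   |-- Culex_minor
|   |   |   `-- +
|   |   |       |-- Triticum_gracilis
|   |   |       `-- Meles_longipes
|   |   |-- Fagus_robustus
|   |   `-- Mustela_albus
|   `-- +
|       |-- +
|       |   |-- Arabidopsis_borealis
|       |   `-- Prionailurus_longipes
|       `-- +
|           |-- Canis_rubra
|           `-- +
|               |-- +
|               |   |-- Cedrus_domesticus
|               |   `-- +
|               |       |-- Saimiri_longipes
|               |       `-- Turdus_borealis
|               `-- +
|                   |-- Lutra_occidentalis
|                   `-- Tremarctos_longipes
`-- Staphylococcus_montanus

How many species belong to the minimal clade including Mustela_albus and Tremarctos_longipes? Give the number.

13

The MRCA of Mustela_albus and Tremarctos_longipes is the node subtending (((Culex_minor,(Triticum_gracilis,Meles_longipes)),Fagus_robustus,Mustela_albus),((Arabidopsis_borealis,Prionailurus_longipes),(Canis_rubra,((Cedrus_domesticus,(Saimiri_longipes,Turdus_borealis)),(Lutra_occidentalis,Tremarctos_longipes))))).
That clade contains 13 terminal taxa: Arabidopsis_borealis, Canis_rubra, Cedrus_domesticus, Culex_minor, Fagus_robustus, Lutra_occidentalis, Meles_longipes, Mustela_albus, Prionailurus_longipes, Saimiri_longipes, Tremarctos_longipes, Triticum_gracilis, Turdus_borealis.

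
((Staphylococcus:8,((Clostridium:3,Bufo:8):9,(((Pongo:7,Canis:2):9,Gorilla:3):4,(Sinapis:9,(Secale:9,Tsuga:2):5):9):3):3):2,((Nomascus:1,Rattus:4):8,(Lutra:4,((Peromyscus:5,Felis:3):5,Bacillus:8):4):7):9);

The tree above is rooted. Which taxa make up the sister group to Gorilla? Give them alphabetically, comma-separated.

Gorilla attaches to the tree at the node subtending ((Pongo,Canis),Gorilla).
The other lineage descending from that same node — the sister group — is (Pongo,Canis); its 2 tips in alphabetical order are the answer.

Canis, Pongo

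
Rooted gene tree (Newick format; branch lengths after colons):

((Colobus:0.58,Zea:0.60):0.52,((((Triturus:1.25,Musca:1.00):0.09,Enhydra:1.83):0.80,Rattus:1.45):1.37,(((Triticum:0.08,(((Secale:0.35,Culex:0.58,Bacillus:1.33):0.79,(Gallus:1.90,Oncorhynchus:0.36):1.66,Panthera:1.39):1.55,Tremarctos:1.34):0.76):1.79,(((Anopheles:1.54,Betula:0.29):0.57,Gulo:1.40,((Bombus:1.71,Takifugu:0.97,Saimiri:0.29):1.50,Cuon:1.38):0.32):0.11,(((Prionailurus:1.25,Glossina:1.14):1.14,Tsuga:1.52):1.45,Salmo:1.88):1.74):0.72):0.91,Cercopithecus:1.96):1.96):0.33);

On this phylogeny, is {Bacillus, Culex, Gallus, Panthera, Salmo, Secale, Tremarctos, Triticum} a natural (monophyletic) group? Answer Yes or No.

The MRCA of the listed taxa subtends ((Triticum,(((Secale,Culex,Bacillus),(Gallus,Oncorhynchus),Panthera),Tremarctos)),(((Anopheles,Betula),Gulo,((Bombus,Takifugu,Saimiri),Cuon)),(((Prionailurus,Glossina),Tsuga),Salmo))).
That clade also contains Anopheles, Betula, Bombus, Cuon, Glossina, Gulo, Oncorhynchus, Prionailurus, Saimiri, Takifugu, Tsuga, which are not in the proposed group, so the group is not monophyletic.

No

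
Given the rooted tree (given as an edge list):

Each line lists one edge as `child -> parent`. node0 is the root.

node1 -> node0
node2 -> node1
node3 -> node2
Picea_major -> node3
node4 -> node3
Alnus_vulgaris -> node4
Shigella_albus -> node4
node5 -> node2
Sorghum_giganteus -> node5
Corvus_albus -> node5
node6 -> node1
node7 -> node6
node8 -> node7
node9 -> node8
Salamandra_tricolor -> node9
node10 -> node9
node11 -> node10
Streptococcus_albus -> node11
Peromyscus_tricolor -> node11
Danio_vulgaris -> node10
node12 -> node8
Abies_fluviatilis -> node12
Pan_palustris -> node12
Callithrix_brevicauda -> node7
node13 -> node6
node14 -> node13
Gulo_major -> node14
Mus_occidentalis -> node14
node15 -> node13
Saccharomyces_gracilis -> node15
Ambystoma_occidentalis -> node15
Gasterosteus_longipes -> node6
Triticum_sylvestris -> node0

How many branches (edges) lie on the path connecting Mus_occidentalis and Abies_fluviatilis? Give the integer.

7

The MRCA of Mus_occidentalis and Abies_fluviatilis is the node subtending ((((Salamandra_tricolor,((Streptococcus_albus,Peromyscus_tricolor),Danio_vulgaris)),(Abies_fluviatilis,Pan_palustris)),Callithrix_brevicauda),((Gulo_major,Mus_occidentalis),(Saccharomyces_gracilis,Ambystoma_occidentalis)),Gasterosteus_longipes).
From Mus_occidentalis up to that node: 3 branches. From Abies_fluviatilis up to the same node: 4 branches. Total: 3 + 4 = 7.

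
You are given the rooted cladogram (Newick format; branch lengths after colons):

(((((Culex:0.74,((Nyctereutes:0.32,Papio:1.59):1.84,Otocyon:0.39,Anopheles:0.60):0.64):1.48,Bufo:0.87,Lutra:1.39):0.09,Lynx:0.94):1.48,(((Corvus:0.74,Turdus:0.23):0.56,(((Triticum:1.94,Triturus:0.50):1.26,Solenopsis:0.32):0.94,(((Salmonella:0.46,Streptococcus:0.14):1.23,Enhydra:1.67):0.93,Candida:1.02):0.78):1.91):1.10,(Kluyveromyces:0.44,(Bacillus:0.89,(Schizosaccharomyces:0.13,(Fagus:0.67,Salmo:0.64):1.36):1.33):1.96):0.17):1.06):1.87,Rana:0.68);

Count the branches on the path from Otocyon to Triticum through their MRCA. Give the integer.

11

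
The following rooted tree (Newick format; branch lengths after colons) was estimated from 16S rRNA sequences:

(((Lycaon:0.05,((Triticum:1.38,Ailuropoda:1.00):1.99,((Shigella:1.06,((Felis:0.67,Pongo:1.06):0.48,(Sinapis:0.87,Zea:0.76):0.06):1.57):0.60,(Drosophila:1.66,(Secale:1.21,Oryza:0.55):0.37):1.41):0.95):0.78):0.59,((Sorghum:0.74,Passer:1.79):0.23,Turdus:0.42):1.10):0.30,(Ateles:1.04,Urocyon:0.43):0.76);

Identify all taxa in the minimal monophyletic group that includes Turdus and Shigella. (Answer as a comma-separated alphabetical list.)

Ailuropoda, Drosophila, Felis, Lycaon, Oryza, Passer, Pongo, Secale, Shigella, Sinapis, Sorghum, Triticum, Turdus, Zea

Tracing Turdus: it sits inside ((Sorghum,Passer),Turdus).
Tracing Shigella: it sits inside (Shigella,((Felis,Pongo),(Sinapis,Zea))).
The smallest clade enclosing both is ((Lycaon,((Triticum,Ailuropoda),((Shigella,((Felis,Pongo),(Sinapis,Zea))),(Drosophila,(Secale,Oryza))))),((Sorghum,Passer),Turdus)); the answer is its 14 terminal taxa in alphabetical order.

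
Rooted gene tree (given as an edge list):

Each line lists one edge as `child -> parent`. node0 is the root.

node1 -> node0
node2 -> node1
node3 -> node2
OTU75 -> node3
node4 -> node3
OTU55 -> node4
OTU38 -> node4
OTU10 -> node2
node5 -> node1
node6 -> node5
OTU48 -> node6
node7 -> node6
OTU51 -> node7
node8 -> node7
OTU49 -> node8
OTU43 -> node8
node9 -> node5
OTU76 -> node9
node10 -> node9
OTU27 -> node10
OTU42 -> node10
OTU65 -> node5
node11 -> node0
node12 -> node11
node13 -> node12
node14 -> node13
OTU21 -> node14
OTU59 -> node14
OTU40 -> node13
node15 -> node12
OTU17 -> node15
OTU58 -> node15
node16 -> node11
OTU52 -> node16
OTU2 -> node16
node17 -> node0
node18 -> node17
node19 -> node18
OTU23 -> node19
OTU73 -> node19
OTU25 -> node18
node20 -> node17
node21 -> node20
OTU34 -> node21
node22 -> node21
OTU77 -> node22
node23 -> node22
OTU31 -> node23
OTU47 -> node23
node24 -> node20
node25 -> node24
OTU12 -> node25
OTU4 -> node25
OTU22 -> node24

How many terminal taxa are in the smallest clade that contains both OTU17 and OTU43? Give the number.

29

The MRCA of OTU17 and OTU43 is the root, so the clade is the entire tree.
That clade contains 29 terminal taxa: OTU10, OTU12, OTU17, OTU2, OTU21, OTU22, OTU23, OTU25, OTU27, OTU31, OTU34, OTU38, OTU4, OTU40, OTU42, OTU43, OTU47, OTU48, OTU49, OTU51, OTU52, OTU55, OTU58, OTU59, OTU65, OTU73, OTU75, OTU76, OTU77.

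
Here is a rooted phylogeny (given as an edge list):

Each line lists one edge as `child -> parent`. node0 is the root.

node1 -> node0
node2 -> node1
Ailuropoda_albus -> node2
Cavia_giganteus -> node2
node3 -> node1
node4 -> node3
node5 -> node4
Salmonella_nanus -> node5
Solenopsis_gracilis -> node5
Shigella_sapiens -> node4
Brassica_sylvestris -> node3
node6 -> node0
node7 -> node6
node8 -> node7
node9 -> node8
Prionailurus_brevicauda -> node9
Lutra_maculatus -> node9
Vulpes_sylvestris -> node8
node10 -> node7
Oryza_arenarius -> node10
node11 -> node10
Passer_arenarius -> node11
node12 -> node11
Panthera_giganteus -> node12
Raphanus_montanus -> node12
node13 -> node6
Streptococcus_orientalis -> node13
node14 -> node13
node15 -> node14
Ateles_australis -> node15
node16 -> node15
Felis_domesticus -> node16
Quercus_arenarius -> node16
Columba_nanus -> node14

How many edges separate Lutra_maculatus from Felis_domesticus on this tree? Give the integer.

The MRCA of Lutra_maculatus and Felis_domesticus is the node subtending ((((Prionailurus_brevicauda,Lutra_maculatus),Vulpes_sylvestris),(Oryza_arenarius,(Passer_arenarius,(Panthera_giganteus,Raphanus_montanus)))),(Streptococcus_orientalis,((Ateles_australis,(Felis_domesticus,Quercus_arenarius)),Columba_nanus))).
From Lutra_maculatus up to that node: 4 branches. From Felis_domesticus up to the same node: 5 branches. Total: 4 + 5 = 9.

9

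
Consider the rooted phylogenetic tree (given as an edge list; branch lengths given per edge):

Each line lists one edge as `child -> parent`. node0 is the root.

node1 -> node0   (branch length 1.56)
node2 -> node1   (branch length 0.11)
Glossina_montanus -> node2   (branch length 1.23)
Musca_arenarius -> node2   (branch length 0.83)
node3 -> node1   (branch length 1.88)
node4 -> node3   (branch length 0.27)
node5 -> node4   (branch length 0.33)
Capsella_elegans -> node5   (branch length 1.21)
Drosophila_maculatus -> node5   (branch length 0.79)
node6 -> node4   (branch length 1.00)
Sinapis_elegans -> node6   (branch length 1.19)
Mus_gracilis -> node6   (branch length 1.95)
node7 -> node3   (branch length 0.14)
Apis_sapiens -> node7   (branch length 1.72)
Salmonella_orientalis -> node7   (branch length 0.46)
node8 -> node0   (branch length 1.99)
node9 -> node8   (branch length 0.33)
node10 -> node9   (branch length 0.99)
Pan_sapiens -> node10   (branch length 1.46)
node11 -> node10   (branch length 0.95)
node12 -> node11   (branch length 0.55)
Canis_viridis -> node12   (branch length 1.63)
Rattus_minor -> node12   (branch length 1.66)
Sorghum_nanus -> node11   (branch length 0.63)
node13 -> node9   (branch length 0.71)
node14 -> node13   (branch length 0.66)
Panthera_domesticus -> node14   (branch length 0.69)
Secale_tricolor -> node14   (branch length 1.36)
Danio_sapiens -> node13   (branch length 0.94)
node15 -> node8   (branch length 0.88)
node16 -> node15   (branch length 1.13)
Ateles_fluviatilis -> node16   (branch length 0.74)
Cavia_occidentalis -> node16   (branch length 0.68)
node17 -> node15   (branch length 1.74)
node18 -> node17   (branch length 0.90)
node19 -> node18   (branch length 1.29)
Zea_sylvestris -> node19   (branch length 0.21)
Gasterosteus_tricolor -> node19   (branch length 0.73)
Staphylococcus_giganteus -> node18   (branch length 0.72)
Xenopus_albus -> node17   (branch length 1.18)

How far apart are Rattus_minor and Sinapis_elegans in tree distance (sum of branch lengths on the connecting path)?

The path runs Rattus_minor → … → MRCA → … → Sinapis_elegans; the MRCA is the root of the tree.
Branch lengths along that path: 1.66 + 0.55 + 0.95 + 0.99 + 0.33 + 1.99 + 1.56 + 1.88 + 0.27 + 1.00 + 1.19 = 12.37.

12.37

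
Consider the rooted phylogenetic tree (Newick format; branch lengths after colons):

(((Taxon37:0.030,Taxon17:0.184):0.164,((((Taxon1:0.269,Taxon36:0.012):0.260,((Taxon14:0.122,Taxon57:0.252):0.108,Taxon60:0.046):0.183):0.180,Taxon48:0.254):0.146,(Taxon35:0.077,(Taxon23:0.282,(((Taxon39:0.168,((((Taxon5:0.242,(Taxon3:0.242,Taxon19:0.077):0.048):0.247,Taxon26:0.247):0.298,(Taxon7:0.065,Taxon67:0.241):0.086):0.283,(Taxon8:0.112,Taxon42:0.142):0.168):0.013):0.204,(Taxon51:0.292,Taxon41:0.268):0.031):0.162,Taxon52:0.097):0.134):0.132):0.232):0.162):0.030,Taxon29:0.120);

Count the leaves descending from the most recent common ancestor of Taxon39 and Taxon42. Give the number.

The MRCA of Taxon39 and Taxon42 is the node subtending (Taxon39,((((Taxon5,(Taxon3,Taxon19)),Taxon26),(Taxon7,Taxon67)),(Taxon8,Taxon42))).
That clade contains 9 terminal taxa: Taxon19, Taxon26, Taxon3, Taxon39, Taxon42, Taxon5, Taxon67, Taxon7, Taxon8.

9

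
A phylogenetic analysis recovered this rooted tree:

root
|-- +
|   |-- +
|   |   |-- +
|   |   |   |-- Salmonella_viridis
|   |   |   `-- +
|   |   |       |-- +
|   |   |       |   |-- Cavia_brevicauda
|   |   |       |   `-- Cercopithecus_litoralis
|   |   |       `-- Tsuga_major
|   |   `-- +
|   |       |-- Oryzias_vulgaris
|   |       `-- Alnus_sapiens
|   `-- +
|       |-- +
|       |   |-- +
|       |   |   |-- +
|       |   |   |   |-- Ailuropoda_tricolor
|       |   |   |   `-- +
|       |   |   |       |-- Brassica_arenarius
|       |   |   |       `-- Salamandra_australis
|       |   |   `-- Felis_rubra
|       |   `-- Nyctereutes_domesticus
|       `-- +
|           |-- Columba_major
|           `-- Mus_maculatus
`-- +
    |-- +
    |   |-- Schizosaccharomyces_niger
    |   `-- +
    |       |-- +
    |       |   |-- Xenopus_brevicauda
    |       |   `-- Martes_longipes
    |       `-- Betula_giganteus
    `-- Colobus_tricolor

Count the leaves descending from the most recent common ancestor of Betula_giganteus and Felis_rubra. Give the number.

The MRCA of Betula_giganteus and Felis_rubra is the root, so the clade is the entire tree.
That clade contains 18 terminal taxa: Ailuropoda_tricolor, Alnus_sapiens, Betula_giganteus, Brassica_arenarius, Cavia_brevicauda, Cercopithecus_litoralis, Colobus_tricolor, Columba_major, Felis_rubra, Martes_longipes, Mus_maculatus, Nyctereutes_domesticus, Oryzias_vulgaris, Salamandra_australis, Salmonella_viridis, Schizosaccharomyces_niger, Tsuga_major, Xenopus_brevicauda.

18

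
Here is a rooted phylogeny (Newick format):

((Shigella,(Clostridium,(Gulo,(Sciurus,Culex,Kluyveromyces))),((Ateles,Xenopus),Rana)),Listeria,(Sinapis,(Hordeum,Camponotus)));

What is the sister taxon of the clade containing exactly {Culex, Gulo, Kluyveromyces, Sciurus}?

Clostridium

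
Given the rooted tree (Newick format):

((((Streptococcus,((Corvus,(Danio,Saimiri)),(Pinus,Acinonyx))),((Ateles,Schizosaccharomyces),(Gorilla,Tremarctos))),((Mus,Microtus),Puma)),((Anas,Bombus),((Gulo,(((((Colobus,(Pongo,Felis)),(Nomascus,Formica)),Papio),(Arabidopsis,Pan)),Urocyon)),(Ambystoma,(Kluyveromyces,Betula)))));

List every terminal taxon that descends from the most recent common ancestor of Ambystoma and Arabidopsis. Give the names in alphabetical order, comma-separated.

Ambystoma, Arabidopsis, Betula, Colobus, Felis, Formica, Gulo, Kluyveromyces, Nomascus, Pan, Papio, Pongo, Urocyon

Tracing Ambystoma: it sits inside (Ambystoma,(Kluyveromyces,Betula)).
Tracing Arabidopsis: it sits inside (Arabidopsis,Pan).
The smallest clade enclosing both is ((Gulo,(((((Colobus,(Pongo,Felis)),(Nomascus,Formica)),Papio),(Arabidopsis,Pan)),Urocyon)),(Ambystoma,(Kluyveromyces,Betula))); the answer is its 13 terminal taxa in alphabetical order.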